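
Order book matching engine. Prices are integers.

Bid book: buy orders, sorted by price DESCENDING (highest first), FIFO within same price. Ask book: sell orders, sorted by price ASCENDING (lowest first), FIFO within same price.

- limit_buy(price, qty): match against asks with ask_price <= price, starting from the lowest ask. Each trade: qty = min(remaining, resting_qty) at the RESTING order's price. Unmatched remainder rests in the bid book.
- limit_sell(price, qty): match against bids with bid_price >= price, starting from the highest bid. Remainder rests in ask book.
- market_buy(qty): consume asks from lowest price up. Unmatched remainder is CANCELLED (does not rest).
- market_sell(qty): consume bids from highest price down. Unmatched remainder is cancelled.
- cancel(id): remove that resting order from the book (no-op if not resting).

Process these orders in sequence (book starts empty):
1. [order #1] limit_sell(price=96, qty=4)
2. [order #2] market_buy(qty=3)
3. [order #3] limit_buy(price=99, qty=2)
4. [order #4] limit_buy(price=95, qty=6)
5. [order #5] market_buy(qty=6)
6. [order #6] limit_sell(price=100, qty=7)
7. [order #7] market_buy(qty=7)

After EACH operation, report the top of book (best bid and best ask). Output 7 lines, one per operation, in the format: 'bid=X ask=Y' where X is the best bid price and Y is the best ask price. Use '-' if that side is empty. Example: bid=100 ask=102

Answer: bid=- ask=96
bid=- ask=96
bid=99 ask=-
bid=99 ask=-
bid=99 ask=-
bid=99 ask=100
bid=99 ask=-

Derivation:
After op 1 [order #1] limit_sell(price=96, qty=4): fills=none; bids=[-] asks=[#1:4@96]
After op 2 [order #2] market_buy(qty=3): fills=#2x#1:3@96; bids=[-] asks=[#1:1@96]
After op 3 [order #3] limit_buy(price=99, qty=2): fills=#3x#1:1@96; bids=[#3:1@99] asks=[-]
After op 4 [order #4] limit_buy(price=95, qty=6): fills=none; bids=[#3:1@99 #4:6@95] asks=[-]
After op 5 [order #5] market_buy(qty=6): fills=none; bids=[#3:1@99 #4:6@95] asks=[-]
After op 6 [order #6] limit_sell(price=100, qty=7): fills=none; bids=[#3:1@99 #4:6@95] asks=[#6:7@100]
After op 7 [order #7] market_buy(qty=7): fills=#7x#6:7@100; bids=[#3:1@99 #4:6@95] asks=[-]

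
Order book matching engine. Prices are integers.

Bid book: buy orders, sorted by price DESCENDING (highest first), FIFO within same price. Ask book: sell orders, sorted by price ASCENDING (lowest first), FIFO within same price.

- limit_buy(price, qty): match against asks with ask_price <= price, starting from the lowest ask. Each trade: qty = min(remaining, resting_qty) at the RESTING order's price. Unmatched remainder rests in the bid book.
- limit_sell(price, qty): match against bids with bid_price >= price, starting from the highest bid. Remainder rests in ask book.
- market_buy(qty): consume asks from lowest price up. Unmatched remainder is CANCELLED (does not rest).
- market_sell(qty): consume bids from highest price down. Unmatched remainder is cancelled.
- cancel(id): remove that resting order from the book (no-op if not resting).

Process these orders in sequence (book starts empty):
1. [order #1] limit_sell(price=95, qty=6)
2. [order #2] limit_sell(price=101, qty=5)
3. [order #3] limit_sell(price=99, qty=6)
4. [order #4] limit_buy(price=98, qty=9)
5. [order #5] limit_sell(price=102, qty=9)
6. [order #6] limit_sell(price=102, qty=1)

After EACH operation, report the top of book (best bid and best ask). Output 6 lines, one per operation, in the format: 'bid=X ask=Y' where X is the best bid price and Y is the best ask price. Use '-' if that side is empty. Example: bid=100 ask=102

After op 1 [order #1] limit_sell(price=95, qty=6): fills=none; bids=[-] asks=[#1:6@95]
After op 2 [order #2] limit_sell(price=101, qty=5): fills=none; bids=[-] asks=[#1:6@95 #2:5@101]
After op 3 [order #3] limit_sell(price=99, qty=6): fills=none; bids=[-] asks=[#1:6@95 #3:6@99 #2:5@101]
After op 4 [order #4] limit_buy(price=98, qty=9): fills=#4x#1:6@95; bids=[#4:3@98] asks=[#3:6@99 #2:5@101]
After op 5 [order #5] limit_sell(price=102, qty=9): fills=none; bids=[#4:3@98] asks=[#3:6@99 #2:5@101 #5:9@102]
After op 6 [order #6] limit_sell(price=102, qty=1): fills=none; bids=[#4:3@98] asks=[#3:6@99 #2:5@101 #5:9@102 #6:1@102]

Answer: bid=- ask=95
bid=- ask=95
bid=- ask=95
bid=98 ask=99
bid=98 ask=99
bid=98 ask=99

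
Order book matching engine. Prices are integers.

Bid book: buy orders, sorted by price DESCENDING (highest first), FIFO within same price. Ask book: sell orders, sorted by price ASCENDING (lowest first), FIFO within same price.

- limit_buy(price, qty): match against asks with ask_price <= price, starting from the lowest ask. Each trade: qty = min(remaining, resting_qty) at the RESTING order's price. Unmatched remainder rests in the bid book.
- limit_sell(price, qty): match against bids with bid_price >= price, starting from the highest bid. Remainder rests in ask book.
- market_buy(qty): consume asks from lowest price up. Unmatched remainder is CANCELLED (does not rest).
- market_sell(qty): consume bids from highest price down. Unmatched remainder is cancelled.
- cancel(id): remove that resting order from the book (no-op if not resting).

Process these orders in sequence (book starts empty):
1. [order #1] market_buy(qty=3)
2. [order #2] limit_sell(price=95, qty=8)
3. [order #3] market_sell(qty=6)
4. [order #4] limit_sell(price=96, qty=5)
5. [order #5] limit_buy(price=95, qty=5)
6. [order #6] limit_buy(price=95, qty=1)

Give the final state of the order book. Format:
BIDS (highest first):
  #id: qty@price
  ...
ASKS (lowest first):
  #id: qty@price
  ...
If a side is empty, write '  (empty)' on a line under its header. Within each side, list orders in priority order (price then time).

After op 1 [order #1] market_buy(qty=3): fills=none; bids=[-] asks=[-]
After op 2 [order #2] limit_sell(price=95, qty=8): fills=none; bids=[-] asks=[#2:8@95]
After op 3 [order #3] market_sell(qty=6): fills=none; bids=[-] asks=[#2:8@95]
After op 4 [order #4] limit_sell(price=96, qty=5): fills=none; bids=[-] asks=[#2:8@95 #4:5@96]
After op 5 [order #5] limit_buy(price=95, qty=5): fills=#5x#2:5@95; bids=[-] asks=[#2:3@95 #4:5@96]
After op 6 [order #6] limit_buy(price=95, qty=1): fills=#6x#2:1@95; bids=[-] asks=[#2:2@95 #4:5@96]

Answer: BIDS (highest first):
  (empty)
ASKS (lowest first):
  #2: 2@95
  #4: 5@96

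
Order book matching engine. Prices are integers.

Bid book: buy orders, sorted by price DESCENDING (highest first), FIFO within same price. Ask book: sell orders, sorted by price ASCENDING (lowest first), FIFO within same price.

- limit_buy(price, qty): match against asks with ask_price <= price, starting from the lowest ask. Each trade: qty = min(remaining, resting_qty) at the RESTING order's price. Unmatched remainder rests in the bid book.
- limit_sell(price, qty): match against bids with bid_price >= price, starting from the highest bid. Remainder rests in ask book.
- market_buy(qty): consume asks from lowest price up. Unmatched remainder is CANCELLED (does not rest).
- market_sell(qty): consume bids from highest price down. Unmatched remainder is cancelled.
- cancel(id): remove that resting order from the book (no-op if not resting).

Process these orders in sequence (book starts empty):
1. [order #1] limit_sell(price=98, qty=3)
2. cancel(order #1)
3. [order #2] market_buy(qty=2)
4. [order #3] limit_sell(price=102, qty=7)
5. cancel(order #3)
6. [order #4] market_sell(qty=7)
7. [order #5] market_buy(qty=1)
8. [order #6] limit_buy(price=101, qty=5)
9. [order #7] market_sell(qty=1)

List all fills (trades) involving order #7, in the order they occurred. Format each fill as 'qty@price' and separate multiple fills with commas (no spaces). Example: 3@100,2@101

After op 1 [order #1] limit_sell(price=98, qty=3): fills=none; bids=[-] asks=[#1:3@98]
After op 2 cancel(order #1): fills=none; bids=[-] asks=[-]
After op 3 [order #2] market_buy(qty=2): fills=none; bids=[-] asks=[-]
After op 4 [order #3] limit_sell(price=102, qty=7): fills=none; bids=[-] asks=[#3:7@102]
After op 5 cancel(order #3): fills=none; bids=[-] asks=[-]
After op 6 [order #4] market_sell(qty=7): fills=none; bids=[-] asks=[-]
After op 7 [order #5] market_buy(qty=1): fills=none; bids=[-] asks=[-]
After op 8 [order #6] limit_buy(price=101, qty=5): fills=none; bids=[#6:5@101] asks=[-]
After op 9 [order #7] market_sell(qty=1): fills=#6x#7:1@101; bids=[#6:4@101] asks=[-]

Answer: 1@101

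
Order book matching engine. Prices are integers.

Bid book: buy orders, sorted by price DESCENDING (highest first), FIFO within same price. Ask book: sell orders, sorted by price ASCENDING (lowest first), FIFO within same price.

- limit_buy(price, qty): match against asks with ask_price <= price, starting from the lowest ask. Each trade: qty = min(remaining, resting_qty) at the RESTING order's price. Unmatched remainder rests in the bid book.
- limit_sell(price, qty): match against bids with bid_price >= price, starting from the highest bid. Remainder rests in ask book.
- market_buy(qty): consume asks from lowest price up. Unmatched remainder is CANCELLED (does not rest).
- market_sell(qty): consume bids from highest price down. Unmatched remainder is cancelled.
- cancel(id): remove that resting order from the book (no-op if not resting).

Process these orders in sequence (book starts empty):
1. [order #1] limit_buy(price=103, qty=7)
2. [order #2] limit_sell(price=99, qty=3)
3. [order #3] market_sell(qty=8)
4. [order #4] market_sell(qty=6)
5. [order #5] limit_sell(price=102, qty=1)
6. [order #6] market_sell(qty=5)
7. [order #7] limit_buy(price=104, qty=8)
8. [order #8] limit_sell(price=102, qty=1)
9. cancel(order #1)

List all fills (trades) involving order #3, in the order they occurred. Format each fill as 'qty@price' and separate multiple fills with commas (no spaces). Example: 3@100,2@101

Answer: 4@103

Derivation:
After op 1 [order #1] limit_buy(price=103, qty=7): fills=none; bids=[#1:7@103] asks=[-]
After op 2 [order #2] limit_sell(price=99, qty=3): fills=#1x#2:3@103; bids=[#1:4@103] asks=[-]
After op 3 [order #3] market_sell(qty=8): fills=#1x#3:4@103; bids=[-] asks=[-]
After op 4 [order #4] market_sell(qty=6): fills=none; bids=[-] asks=[-]
After op 5 [order #5] limit_sell(price=102, qty=1): fills=none; bids=[-] asks=[#5:1@102]
After op 6 [order #6] market_sell(qty=5): fills=none; bids=[-] asks=[#5:1@102]
After op 7 [order #7] limit_buy(price=104, qty=8): fills=#7x#5:1@102; bids=[#7:7@104] asks=[-]
After op 8 [order #8] limit_sell(price=102, qty=1): fills=#7x#8:1@104; bids=[#7:6@104] asks=[-]
After op 9 cancel(order #1): fills=none; bids=[#7:6@104] asks=[-]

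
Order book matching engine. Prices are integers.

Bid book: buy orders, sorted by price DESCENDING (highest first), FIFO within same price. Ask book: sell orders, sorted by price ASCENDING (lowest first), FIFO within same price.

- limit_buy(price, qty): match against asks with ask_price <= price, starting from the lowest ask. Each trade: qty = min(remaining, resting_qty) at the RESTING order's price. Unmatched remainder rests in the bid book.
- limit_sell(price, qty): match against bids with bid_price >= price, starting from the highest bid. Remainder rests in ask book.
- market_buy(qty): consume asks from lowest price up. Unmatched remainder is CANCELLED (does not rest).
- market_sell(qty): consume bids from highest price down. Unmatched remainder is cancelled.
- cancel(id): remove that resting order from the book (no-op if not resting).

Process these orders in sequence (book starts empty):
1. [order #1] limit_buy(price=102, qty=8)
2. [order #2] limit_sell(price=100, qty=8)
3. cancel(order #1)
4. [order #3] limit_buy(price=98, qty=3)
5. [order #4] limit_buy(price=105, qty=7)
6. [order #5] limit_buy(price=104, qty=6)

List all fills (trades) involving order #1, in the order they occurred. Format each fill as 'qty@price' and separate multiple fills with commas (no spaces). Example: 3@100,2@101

After op 1 [order #1] limit_buy(price=102, qty=8): fills=none; bids=[#1:8@102] asks=[-]
After op 2 [order #2] limit_sell(price=100, qty=8): fills=#1x#2:8@102; bids=[-] asks=[-]
After op 3 cancel(order #1): fills=none; bids=[-] asks=[-]
After op 4 [order #3] limit_buy(price=98, qty=3): fills=none; bids=[#3:3@98] asks=[-]
After op 5 [order #4] limit_buy(price=105, qty=7): fills=none; bids=[#4:7@105 #3:3@98] asks=[-]
After op 6 [order #5] limit_buy(price=104, qty=6): fills=none; bids=[#4:7@105 #5:6@104 #3:3@98] asks=[-]

Answer: 8@102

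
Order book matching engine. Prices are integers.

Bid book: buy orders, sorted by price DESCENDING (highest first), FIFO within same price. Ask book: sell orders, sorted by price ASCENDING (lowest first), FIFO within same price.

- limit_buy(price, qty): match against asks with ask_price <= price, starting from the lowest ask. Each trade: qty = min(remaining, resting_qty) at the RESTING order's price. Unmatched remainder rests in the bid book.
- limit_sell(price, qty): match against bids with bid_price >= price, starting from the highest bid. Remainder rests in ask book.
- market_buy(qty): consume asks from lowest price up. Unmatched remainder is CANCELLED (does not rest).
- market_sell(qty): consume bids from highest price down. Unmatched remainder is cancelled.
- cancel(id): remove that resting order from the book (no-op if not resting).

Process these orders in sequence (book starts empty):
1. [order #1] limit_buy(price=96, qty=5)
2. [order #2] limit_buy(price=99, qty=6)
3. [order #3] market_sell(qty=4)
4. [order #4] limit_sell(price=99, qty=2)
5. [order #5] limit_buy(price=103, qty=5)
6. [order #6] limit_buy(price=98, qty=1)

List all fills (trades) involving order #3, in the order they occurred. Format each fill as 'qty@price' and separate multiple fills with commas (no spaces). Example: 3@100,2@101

After op 1 [order #1] limit_buy(price=96, qty=5): fills=none; bids=[#1:5@96] asks=[-]
After op 2 [order #2] limit_buy(price=99, qty=6): fills=none; bids=[#2:6@99 #1:5@96] asks=[-]
After op 3 [order #3] market_sell(qty=4): fills=#2x#3:4@99; bids=[#2:2@99 #1:5@96] asks=[-]
After op 4 [order #4] limit_sell(price=99, qty=2): fills=#2x#4:2@99; bids=[#1:5@96] asks=[-]
After op 5 [order #5] limit_buy(price=103, qty=5): fills=none; bids=[#5:5@103 #1:5@96] asks=[-]
After op 6 [order #6] limit_buy(price=98, qty=1): fills=none; bids=[#5:5@103 #6:1@98 #1:5@96] asks=[-]

Answer: 4@99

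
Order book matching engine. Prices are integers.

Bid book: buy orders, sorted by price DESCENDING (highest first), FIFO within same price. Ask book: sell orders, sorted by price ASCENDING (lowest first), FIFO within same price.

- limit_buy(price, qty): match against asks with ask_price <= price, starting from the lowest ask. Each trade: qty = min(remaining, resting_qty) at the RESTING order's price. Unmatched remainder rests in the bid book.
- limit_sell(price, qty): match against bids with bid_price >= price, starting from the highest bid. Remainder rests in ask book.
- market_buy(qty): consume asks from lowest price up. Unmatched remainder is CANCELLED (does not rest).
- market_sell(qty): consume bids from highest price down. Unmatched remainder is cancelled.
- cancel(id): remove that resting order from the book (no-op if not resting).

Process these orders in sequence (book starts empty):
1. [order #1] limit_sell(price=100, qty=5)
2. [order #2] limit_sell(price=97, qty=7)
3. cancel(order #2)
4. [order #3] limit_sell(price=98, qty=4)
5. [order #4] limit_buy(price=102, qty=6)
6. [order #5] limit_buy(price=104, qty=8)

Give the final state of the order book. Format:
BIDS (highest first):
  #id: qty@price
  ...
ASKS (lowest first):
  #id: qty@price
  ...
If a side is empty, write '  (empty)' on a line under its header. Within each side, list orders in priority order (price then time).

Answer: BIDS (highest first):
  #5: 5@104
ASKS (lowest first):
  (empty)

Derivation:
After op 1 [order #1] limit_sell(price=100, qty=5): fills=none; bids=[-] asks=[#1:5@100]
After op 2 [order #2] limit_sell(price=97, qty=7): fills=none; bids=[-] asks=[#2:7@97 #1:5@100]
After op 3 cancel(order #2): fills=none; bids=[-] asks=[#1:5@100]
After op 4 [order #3] limit_sell(price=98, qty=4): fills=none; bids=[-] asks=[#3:4@98 #1:5@100]
After op 5 [order #4] limit_buy(price=102, qty=6): fills=#4x#3:4@98 #4x#1:2@100; bids=[-] asks=[#1:3@100]
After op 6 [order #5] limit_buy(price=104, qty=8): fills=#5x#1:3@100; bids=[#5:5@104] asks=[-]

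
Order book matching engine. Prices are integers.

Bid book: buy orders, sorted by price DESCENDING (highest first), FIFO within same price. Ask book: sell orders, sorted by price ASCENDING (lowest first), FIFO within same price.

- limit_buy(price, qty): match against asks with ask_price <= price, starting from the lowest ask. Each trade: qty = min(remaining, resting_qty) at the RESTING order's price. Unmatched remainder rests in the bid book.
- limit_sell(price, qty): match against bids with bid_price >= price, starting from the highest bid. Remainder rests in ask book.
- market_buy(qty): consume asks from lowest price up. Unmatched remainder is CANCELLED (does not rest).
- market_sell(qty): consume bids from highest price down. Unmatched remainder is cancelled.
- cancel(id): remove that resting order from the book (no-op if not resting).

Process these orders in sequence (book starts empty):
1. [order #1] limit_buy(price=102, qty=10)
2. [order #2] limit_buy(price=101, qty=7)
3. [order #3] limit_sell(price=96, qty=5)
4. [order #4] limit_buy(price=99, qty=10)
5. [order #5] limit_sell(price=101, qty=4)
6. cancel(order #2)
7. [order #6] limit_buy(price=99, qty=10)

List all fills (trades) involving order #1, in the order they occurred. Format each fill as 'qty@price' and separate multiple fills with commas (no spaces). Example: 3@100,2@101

After op 1 [order #1] limit_buy(price=102, qty=10): fills=none; bids=[#1:10@102] asks=[-]
After op 2 [order #2] limit_buy(price=101, qty=7): fills=none; bids=[#1:10@102 #2:7@101] asks=[-]
After op 3 [order #3] limit_sell(price=96, qty=5): fills=#1x#3:5@102; bids=[#1:5@102 #2:7@101] asks=[-]
After op 4 [order #4] limit_buy(price=99, qty=10): fills=none; bids=[#1:5@102 #2:7@101 #4:10@99] asks=[-]
After op 5 [order #5] limit_sell(price=101, qty=4): fills=#1x#5:4@102; bids=[#1:1@102 #2:7@101 #4:10@99] asks=[-]
After op 6 cancel(order #2): fills=none; bids=[#1:1@102 #4:10@99] asks=[-]
After op 7 [order #6] limit_buy(price=99, qty=10): fills=none; bids=[#1:1@102 #4:10@99 #6:10@99] asks=[-]

Answer: 5@102,4@102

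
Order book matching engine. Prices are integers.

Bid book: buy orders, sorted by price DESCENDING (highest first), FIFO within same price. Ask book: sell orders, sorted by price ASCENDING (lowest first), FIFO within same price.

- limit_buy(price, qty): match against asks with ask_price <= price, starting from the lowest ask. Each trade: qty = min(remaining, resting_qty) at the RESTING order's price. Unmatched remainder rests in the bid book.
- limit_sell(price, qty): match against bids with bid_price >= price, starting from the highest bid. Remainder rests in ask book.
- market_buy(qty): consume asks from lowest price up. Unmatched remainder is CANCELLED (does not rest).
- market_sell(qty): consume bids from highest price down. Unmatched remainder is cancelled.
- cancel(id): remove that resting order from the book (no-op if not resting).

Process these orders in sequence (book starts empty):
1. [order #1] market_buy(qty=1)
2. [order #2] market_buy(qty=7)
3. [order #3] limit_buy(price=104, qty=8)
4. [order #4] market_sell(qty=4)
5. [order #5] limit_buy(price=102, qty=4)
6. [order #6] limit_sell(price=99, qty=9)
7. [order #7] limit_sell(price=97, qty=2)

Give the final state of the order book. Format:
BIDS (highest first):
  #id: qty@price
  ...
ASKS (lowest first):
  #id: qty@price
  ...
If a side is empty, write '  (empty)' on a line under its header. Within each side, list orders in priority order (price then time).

After op 1 [order #1] market_buy(qty=1): fills=none; bids=[-] asks=[-]
After op 2 [order #2] market_buy(qty=7): fills=none; bids=[-] asks=[-]
After op 3 [order #3] limit_buy(price=104, qty=8): fills=none; bids=[#3:8@104] asks=[-]
After op 4 [order #4] market_sell(qty=4): fills=#3x#4:4@104; bids=[#3:4@104] asks=[-]
After op 5 [order #5] limit_buy(price=102, qty=4): fills=none; bids=[#3:4@104 #5:4@102] asks=[-]
After op 6 [order #6] limit_sell(price=99, qty=9): fills=#3x#6:4@104 #5x#6:4@102; bids=[-] asks=[#6:1@99]
After op 7 [order #7] limit_sell(price=97, qty=2): fills=none; bids=[-] asks=[#7:2@97 #6:1@99]

Answer: BIDS (highest first):
  (empty)
ASKS (lowest first):
  #7: 2@97
  #6: 1@99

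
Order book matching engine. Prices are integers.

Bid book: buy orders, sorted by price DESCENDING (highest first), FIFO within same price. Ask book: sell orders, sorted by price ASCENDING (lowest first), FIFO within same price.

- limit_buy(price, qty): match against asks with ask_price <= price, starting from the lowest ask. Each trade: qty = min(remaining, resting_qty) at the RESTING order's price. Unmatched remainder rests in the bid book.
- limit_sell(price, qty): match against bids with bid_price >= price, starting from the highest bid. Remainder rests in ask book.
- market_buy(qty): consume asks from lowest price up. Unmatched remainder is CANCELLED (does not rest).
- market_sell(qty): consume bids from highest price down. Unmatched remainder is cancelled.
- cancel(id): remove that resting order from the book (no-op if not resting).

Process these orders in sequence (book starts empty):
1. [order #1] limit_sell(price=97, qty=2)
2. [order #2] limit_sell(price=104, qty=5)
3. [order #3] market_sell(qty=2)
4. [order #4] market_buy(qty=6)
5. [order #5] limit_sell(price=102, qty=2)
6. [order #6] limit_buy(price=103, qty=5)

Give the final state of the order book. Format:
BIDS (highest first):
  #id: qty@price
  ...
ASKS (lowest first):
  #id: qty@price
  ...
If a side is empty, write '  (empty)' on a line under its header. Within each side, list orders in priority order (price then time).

Answer: BIDS (highest first):
  #6: 3@103
ASKS (lowest first):
  #2: 1@104

Derivation:
After op 1 [order #1] limit_sell(price=97, qty=2): fills=none; bids=[-] asks=[#1:2@97]
After op 2 [order #2] limit_sell(price=104, qty=5): fills=none; bids=[-] asks=[#1:2@97 #2:5@104]
After op 3 [order #3] market_sell(qty=2): fills=none; bids=[-] asks=[#1:2@97 #2:5@104]
After op 4 [order #4] market_buy(qty=6): fills=#4x#1:2@97 #4x#2:4@104; bids=[-] asks=[#2:1@104]
After op 5 [order #5] limit_sell(price=102, qty=2): fills=none; bids=[-] asks=[#5:2@102 #2:1@104]
After op 6 [order #6] limit_buy(price=103, qty=5): fills=#6x#5:2@102; bids=[#6:3@103] asks=[#2:1@104]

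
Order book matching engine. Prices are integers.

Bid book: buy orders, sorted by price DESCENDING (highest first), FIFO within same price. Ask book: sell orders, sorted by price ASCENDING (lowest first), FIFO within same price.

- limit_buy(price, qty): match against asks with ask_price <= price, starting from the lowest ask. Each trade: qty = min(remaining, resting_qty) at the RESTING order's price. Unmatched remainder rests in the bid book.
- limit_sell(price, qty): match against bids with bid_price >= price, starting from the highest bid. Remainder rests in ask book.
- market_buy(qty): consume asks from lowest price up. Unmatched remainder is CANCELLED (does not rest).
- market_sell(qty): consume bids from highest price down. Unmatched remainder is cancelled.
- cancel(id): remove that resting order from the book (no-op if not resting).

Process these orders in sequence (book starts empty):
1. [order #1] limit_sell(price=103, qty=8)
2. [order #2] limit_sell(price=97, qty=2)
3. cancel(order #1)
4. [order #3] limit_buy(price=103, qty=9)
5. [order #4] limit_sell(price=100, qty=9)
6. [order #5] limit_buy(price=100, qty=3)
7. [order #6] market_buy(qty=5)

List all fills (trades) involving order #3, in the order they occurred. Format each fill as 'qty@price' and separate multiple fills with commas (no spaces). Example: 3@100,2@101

Answer: 2@97,7@103

Derivation:
After op 1 [order #1] limit_sell(price=103, qty=8): fills=none; bids=[-] asks=[#1:8@103]
After op 2 [order #2] limit_sell(price=97, qty=2): fills=none; bids=[-] asks=[#2:2@97 #1:8@103]
After op 3 cancel(order #1): fills=none; bids=[-] asks=[#2:2@97]
After op 4 [order #3] limit_buy(price=103, qty=9): fills=#3x#2:2@97; bids=[#3:7@103] asks=[-]
After op 5 [order #4] limit_sell(price=100, qty=9): fills=#3x#4:7@103; bids=[-] asks=[#4:2@100]
After op 6 [order #5] limit_buy(price=100, qty=3): fills=#5x#4:2@100; bids=[#5:1@100] asks=[-]
After op 7 [order #6] market_buy(qty=5): fills=none; bids=[#5:1@100] asks=[-]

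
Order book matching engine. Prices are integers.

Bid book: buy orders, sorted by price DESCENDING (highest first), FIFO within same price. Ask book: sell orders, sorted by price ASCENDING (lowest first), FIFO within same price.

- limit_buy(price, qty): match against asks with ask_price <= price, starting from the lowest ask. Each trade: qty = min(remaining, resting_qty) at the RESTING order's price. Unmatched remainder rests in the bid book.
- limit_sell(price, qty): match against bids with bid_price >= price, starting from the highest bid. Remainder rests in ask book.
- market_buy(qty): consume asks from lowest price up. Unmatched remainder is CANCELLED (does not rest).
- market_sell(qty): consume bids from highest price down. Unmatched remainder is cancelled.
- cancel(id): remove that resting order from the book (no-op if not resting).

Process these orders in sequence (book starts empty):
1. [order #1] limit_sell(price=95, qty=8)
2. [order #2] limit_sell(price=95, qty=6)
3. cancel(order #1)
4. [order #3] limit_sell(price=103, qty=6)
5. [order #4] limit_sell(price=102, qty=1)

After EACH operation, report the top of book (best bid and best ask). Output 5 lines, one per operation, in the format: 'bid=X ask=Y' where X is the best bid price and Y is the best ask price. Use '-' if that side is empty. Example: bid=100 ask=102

After op 1 [order #1] limit_sell(price=95, qty=8): fills=none; bids=[-] asks=[#1:8@95]
After op 2 [order #2] limit_sell(price=95, qty=6): fills=none; bids=[-] asks=[#1:8@95 #2:6@95]
After op 3 cancel(order #1): fills=none; bids=[-] asks=[#2:6@95]
After op 4 [order #3] limit_sell(price=103, qty=6): fills=none; bids=[-] asks=[#2:6@95 #3:6@103]
After op 5 [order #4] limit_sell(price=102, qty=1): fills=none; bids=[-] asks=[#2:6@95 #4:1@102 #3:6@103]

Answer: bid=- ask=95
bid=- ask=95
bid=- ask=95
bid=- ask=95
bid=- ask=95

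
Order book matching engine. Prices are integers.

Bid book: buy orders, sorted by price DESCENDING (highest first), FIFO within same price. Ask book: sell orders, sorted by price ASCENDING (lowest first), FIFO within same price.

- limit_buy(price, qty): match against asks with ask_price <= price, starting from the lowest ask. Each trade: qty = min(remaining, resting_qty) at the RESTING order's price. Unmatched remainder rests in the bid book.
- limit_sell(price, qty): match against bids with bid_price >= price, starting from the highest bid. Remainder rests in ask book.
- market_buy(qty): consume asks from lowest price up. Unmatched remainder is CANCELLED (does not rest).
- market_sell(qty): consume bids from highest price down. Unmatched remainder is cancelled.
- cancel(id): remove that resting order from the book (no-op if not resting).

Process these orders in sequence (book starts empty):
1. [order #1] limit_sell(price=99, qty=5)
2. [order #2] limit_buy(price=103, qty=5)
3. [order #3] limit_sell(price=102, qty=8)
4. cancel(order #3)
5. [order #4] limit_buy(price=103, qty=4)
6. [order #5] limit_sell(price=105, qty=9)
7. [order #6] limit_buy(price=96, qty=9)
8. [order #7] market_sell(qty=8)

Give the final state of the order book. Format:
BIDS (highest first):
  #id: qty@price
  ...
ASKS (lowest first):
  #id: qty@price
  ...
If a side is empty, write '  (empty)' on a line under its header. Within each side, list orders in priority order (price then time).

Answer: BIDS (highest first):
  #6: 5@96
ASKS (lowest first):
  #5: 9@105

Derivation:
After op 1 [order #1] limit_sell(price=99, qty=5): fills=none; bids=[-] asks=[#1:5@99]
After op 2 [order #2] limit_buy(price=103, qty=5): fills=#2x#1:5@99; bids=[-] asks=[-]
After op 3 [order #3] limit_sell(price=102, qty=8): fills=none; bids=[-] asks=[#3:8@102]
After op 4 cancel(order #3): fills=none; bids=[-] asks=[-]
After op 5 [order #4] limit_buy(price=103, qty=4): fills=none; bids=[#4:4@103] asks=[-]
After op 6 [order #5] limit_sell(price=105, qty=9): fills=none; bids=[#4:4@103] asks=[#5:9@105]
After op 7 [order #6] limit_buy(price=96, qty=9): fills=none; bids=[#4:4@103 #6:9@96] asks=[#5:9@105]
After op 8 [order #7] market_sell(qty=8): fills=#4x#7:4@103 #6x#7:4@96; bids=[#6:5@96] asks=[#5:9@105]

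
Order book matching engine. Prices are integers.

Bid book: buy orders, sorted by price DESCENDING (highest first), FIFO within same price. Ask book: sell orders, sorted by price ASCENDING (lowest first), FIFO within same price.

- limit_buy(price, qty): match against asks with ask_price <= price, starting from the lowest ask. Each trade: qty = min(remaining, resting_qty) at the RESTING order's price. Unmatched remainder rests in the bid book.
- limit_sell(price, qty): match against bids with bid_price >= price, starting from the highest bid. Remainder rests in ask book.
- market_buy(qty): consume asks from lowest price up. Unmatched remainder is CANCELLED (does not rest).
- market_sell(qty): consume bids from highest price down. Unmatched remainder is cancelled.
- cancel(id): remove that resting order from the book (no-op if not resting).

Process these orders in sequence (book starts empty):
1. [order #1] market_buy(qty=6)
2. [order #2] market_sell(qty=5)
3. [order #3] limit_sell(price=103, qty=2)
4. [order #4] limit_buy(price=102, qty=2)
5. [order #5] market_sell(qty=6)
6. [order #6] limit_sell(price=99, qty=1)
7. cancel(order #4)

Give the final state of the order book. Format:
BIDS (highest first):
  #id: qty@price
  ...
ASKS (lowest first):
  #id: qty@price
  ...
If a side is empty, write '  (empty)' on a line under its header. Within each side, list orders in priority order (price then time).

After op 1 [order #1] market_buy(qty=6): fills=none; bids=[-] asks=[-]
After op 2 [order #2] market_sell(qty=5): fills=none; bids=[-] asks=[-]
After op 3 [order #3] limit_sell(price=103, qty=2): fills=none; bids=[-] asks=[#3:2@103]
After op 4 [order #4] limit_buy(price=102, qty=2): fills=none; bids=[#4:2@102] asks=[#3:2@103]
After op 5 [order #5] market_sell(qty=6): fills=#4x#5:2@102; bids=[-] asks=[#3:2@103]
After op 6 [order #6] limit_sell(price=99, qty=1): fills=none; bids=[-] asks=[#6:1@99 #3:2@103]
After op 7 cancel(order #4): fills=none; bids=[-] asks=[#6:1@99 #3:2@103]

Answer: BIDS (highest first):
  (empty)
ASKS (lowest first):
  #6: 1@99
  #3: 2@103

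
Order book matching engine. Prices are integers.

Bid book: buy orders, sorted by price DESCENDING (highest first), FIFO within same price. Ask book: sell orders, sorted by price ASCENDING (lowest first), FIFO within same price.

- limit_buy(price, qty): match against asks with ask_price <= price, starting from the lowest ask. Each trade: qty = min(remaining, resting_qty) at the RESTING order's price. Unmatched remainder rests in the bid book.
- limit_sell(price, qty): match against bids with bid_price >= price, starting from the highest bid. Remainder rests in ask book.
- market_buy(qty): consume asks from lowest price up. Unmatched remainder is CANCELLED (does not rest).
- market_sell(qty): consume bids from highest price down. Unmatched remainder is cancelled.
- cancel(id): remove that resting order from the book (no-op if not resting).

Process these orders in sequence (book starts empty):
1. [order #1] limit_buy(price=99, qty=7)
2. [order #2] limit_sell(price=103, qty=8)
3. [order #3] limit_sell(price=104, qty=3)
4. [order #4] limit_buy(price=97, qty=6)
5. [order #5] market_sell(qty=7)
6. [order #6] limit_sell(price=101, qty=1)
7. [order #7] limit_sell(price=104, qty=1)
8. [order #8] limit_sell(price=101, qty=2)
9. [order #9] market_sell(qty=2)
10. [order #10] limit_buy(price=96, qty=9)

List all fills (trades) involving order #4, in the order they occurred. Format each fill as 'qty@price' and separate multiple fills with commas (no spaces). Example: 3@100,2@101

Answer: 2@97

Derivation:
After op 1 [order #1] limit_buy(price=99, qty=7): fills=none; bids=[#1:7@99] asks=[-]
After op 2 [order #2] limit_sell(price=103, qty=8): fills=none; bids=[#1:7@99] asks=[#2:8@103]
After op 3 [order #3] limit_sell(price=104, qty=3): fills=none; bids=[#1:7@99] asks=[#2:8@103 #3:3@104]
After op 4 [order #4] limit_buy(price=97, qty=6): fills=none; bids=[#1:7@99 #4:6@97] asks=[#2:8@103 #3:3@104]
After op 5 [order #5] market_sell(qty=7): fills=#1x#5:7@99; bids=[#4:6@97] asks=[#2:8@103 #3:3@104]
After op 6 [order #6] limit_sell(price=101, qty=1): fills=none; bids=[#4:6@97] asks=[#6:1@101 #2:8@103 #3:3@104]
After op 7 [order #7] limit_sell(price=104, qty=1): fills=none; bids=[#4:6@97] asks=[#6:1@101 #2:8@103 #3:3@104 #7:1@104]
After op 8 [order #8] limit_sell(price=101, qty=2): fills=none; bids=[#4:6@97] asks=[#6:1@101 #8:2@101 #2:8@103 #3:3@104 #7:1@104]
After op 9 [order #9] market_sell(qty=2): fills=#4x#9:2@97; bids=[#4:4@97] asks=[#6:1@101 #8:2@101 #2:8@103 #3:3@104 #7:1@104]
After op 10 [order #10] limit_buy(price=96, qty=9): fills=none; bids=[#4:4@97 #10:9@96] asks=[#6:1@101 #8:2@101 #2:8@103 #3:3@104 #7:1@104]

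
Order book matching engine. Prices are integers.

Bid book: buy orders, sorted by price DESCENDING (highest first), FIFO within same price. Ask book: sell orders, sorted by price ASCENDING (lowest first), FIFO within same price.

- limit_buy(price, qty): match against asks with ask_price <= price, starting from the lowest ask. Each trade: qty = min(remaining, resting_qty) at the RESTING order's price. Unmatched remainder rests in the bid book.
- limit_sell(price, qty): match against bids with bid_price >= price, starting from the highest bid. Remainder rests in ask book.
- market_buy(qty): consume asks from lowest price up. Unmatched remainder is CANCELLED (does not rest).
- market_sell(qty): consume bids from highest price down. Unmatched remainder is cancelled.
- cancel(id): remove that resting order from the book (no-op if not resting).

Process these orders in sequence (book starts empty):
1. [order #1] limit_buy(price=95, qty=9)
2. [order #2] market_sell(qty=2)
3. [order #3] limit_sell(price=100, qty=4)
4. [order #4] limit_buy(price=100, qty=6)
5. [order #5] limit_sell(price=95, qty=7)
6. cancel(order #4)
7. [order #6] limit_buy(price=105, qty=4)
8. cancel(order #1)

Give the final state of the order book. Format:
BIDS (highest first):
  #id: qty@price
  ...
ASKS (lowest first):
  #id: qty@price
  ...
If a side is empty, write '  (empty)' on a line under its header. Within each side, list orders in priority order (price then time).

After op 1 [order #1] limit_buy(price=95, qty=9): fills=none; bids=[#1:9@95] asks=[-]
After op 2 [order #2] market_sell(qty=2): fills=#1x#2:2@95; bids=[#1:7@95] asks=[-]
After op 3 [order #3] limit_sell(price=100, qty=4): fills=none; bids=[#1:7@95] asks=[#3:4@100]
After op 4 [order #4] limit_buy(price=100, qty=6): fills=#4x#3:4@100; bids=[#4:2@100 #1:7@95] asks=[-]
After op 5 [order #5] limit_sell(price=95, qty=7): fills=#4x#5:2@100 #1x#5:5@95; bids=[#1:2@95] asks=[-]
After op 6 cancel(order #4): fills=none; bids=[#1:2@95] asks=[-]
After op 7 [order #6] limit_buy(price=105, qty=4): fills=none; bids=[#6:4@105 #1:2@95] asks=[-]
After op 8 cancel(order #1): fills=none; bids=[#6:4@105] asks=[-]

Answer: BIDS (highest first):
  #6: 4@105
ASKS (lowest first):
  (empty)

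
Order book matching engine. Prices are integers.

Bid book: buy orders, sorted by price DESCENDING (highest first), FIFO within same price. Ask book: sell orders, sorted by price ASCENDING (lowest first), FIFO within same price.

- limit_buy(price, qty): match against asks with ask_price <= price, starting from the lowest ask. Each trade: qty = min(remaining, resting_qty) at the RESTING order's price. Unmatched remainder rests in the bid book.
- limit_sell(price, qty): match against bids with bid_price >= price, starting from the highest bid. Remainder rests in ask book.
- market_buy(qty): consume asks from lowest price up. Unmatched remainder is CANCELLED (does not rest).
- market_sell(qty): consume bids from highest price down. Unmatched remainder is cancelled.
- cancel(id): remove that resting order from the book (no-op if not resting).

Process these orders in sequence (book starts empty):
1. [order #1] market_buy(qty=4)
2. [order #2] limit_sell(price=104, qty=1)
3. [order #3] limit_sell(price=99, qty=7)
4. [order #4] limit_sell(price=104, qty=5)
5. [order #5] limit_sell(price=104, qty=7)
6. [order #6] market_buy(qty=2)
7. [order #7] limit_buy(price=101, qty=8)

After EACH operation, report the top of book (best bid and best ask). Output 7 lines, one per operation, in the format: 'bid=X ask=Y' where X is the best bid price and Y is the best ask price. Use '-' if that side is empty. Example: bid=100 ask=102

Answer: bid=- ask=-
bid=- ask=104
bid=- ask=99
bid=- ask=99
bid=- ask=99
bid=- ask=99
bid=101 ask=104

Derivation:
After op 1 [order #1] market_buy(qty=4): fills=none; bids=[-] asks=[-]
After op 2 [order #2] limit_sell(price=104, qty=1): fills=none; bids=[-] asks=[#2:1@104]
After op 3 [order #3] limit_sell(price=99, qty=7): fills=none; bids=[-] asks=[#3:7@99 #2:1@104]
After op 4 [order #4] limit_sell(price=104, qty=5): fills=none; bids=[-] asks=[#3:7@99 #2:1@104 #4:5@104]
After op 5 [order #5] limit_sell(price=104, qty=7): fills=none; bids=[-] asks=[#3:7@99 #2:1@104 #4:5@104 #5:7@104]
After op 6 [order #6] market_buy(qty=2): fills=#6x#3:2@99; bids=[-] asks=[#3:5@99 #2:1@104 #4:5@104 #5:7@104]
After op 7 [order #7] limit_buy(price=101, qty=8): fills=#7x#3:5@99; bids=[#7:3@101] asks=[#2:1@104 #4:5@104 #5:7@104]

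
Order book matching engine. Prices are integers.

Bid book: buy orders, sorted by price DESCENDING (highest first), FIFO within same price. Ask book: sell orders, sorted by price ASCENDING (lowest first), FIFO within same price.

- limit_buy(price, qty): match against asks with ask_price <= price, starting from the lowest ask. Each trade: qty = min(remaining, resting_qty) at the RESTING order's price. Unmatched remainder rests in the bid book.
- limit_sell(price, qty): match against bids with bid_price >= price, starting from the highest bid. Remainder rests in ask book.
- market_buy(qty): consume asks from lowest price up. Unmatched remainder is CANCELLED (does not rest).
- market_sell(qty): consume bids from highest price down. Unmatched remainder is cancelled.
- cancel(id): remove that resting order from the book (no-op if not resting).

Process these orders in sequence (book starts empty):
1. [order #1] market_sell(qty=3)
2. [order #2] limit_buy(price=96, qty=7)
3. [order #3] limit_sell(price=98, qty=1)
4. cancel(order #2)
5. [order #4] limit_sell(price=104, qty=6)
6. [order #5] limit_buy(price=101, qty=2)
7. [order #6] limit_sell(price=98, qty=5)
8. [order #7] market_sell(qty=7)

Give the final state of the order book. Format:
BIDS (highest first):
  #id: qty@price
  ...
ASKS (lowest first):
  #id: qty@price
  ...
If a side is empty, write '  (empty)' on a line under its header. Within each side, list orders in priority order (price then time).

Answer: BIDS (highest first):
  (empty)
ASKS (lowest first):
  #6: 4@98
  #4: 6@104

Derivation:
After op 1 [order #1] market_sell(qty=3): fills=none; bids=[-] asks=[-]
After op 2 [order #2] limit_buy(price=96, qty=7): fills=none; bids=[#2:7@96] asks=[-]
After op 3 [order #3] limit_sell(price=98, qty=1): fills=none; bids=[#2:7@96] asks=[#3:1@98]
After op 4 cancel(order #2): fills=none; bids=[-] asks=[#3:1@98]
After op 5 [order #4] limit_sell(price=104, qty=6): fills=none; bids=[-] asks=[#3:1@98 #4:6@104]
After op 6 [order #5] limit_buy(price=101, qty=2): fills=#5x#3:1@98; bids=[#5:1@101] asks=[#4:6@104]
After op 7 [order #6] limit_sell(price=98, qty=5): fills=#5x#6:1@101; bids=[-] asks=[#6:4@98 #4:6@104]
After op 8 [order #7] market_sell(qty=7): fills=none; bids=[-] asks=[#6:4@98 #4:6@104]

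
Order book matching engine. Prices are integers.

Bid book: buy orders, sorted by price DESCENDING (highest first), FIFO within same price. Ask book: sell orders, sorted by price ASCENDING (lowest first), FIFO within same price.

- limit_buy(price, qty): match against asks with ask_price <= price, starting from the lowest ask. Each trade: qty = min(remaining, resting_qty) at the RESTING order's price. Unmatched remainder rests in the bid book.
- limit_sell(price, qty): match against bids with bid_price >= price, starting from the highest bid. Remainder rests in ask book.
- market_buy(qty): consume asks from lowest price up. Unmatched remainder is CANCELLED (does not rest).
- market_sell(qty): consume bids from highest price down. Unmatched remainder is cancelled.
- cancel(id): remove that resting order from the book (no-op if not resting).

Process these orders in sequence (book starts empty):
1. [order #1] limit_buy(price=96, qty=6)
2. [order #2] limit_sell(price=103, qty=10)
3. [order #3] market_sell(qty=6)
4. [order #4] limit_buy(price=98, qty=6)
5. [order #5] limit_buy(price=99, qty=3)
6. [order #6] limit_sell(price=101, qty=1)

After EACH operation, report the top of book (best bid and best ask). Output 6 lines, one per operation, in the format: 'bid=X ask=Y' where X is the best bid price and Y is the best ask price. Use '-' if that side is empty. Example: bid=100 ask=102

Answer: bid=96 ask=-
bid=96 ask=103
bid=- ask=103
bid=98 ask=103
bid=99 ask=103
bid=99 ask=101

Derivation:
After op 1 [order #1] limit_buy(price=96, qty=6): fills=none; bids=[#1:6@96] asks=[-]
After op 2 [order #2] limit_sell(price=103, qty=10): fills=none; bids=[#1:6@96] asks=[#2:10@103]
After op 3 [order #3] market_sell(qty=6): fills=#1x#3:6@96; bids=[-] asks=[#2:10@103]
After op 4 [order #4] limit_buy(price=98, qty=6): fills=none; bids=[#4:6@98] asks=[#2:10@103]
After op 5 [order #5] limit_buy(price=99, qty=3): fills=none; bids=[#5:3@99 #4:6@98] asks=[#2:10@103]
After op 6 [order #6] limit_sell(price=101, qty=1): fills=none; bids=[#5:3@99 #4:6@98] asks=[#6:1@101 #2:10@103]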